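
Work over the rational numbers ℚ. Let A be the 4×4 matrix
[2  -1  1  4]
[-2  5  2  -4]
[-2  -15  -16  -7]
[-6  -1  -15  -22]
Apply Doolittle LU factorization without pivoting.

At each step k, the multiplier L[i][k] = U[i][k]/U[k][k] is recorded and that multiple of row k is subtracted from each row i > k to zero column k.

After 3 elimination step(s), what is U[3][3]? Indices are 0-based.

U[3][3] = -1

k=0: U[0][0]=2
  eliminate (1,0): mult=-1, new row 1: (0, 4, 3, 0); set L[1][0]=-1
  eliminate (2,0): mult=-1, new row 2: (0, -16, -15, -3); set L[2][0]=-1
  eliminate (3,0): mult=-3, new row 3: (0, -4, -12, -10); set L[3][0]=-3
k=1: U[1][1]=4
  eliminate (2,1): mult=-4, new row 2: (0, 0, -3, -3); set L[2][1]=-4
  eliminate (3,1): mult=-1, new row 3: (0, 0, -9, -10); set L[3][1]=-1
k=2: U[2][2]=-3
  eliminate (3,2): mult=3, new row 3: (0, 0, 0, -1); set L[3][2]=3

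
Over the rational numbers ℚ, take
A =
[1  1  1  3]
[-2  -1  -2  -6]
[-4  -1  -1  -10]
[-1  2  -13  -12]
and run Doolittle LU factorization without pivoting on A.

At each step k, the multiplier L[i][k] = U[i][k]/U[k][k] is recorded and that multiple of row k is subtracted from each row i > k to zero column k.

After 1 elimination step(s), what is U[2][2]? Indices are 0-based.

Step 1: pivot at (0,0) is 1.
  row1 ← row1 − (-2)·row0  ⇒  L[1][0]=-2, U row1=(0, 1, 0, 0)
  row2 ← row2 − (-4)·row0  ⇒  L[2][0]=-4, U row2=(0, 3, 3, 2)
  row3 ← row3 − (-1)·row0  ⇒  L[3][0]=-1, U row3=(0, 3, -12, -9)

U[2][2] = 3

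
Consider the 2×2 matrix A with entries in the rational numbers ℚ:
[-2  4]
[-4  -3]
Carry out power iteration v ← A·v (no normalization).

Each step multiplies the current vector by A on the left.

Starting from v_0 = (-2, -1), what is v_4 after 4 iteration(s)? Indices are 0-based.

v_0 = (-2, -1).
v_1 = A·v_0 = (0, 11).
v_2 = A·v_1 = (44, -33).
v_3 = A·v_2 = (-220, -77).
v_4 = A·v_3 = (132, 1111).

v_4 = (132, 1111)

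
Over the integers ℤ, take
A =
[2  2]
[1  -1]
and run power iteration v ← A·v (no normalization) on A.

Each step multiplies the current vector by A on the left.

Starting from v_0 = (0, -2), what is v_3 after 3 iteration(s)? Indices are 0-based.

v_0 = (0, -2).
v_1 = A·v_0 = (-4, 2).
v_2 = A·v_1 = (-4, -6).
v_3 = A·v_2 = (-20, 2).

v_3 = (-20, 2)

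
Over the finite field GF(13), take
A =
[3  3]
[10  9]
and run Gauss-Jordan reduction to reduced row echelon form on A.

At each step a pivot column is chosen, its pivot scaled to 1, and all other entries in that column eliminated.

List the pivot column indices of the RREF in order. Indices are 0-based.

[1] R0 /= 3  ⇒  (1, 1)
     R1 -= 10·R0  ⇒  (0, 12)
[2] R1 /= 12  ⇒  (0, 1)
     R0 -= 1·R1  ⇒  (1, 0)

pivot columns: 0, 1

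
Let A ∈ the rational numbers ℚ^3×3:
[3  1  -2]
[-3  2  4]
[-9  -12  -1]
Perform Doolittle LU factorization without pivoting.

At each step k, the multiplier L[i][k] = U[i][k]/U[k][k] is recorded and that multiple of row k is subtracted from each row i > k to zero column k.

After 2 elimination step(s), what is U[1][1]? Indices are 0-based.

U[1][1] = 3

[col 0] pivot 3
  R1 -= -1*R0 → (0, 3, 2)  (L[1][0] := -1)
  R2 -= -3*R0 → (0, -9, -7)  (L[2][0] := -3)
[col 1] pivot 3
  R2 -= -3*R1 → (0, 0, -1)  (L[2][1] := -3)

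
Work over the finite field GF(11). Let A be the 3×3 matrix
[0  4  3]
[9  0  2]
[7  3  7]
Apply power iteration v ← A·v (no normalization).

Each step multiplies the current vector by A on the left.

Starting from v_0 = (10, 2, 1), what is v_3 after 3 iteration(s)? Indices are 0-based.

v_3 = (1, 7, 3)

v_0 = (10, 2, 1).
v_1 = A·v_0 = (0, 4, 6).
v_2 = A·v_1 = (1, 1, 10).
v_3 = A·v_2 = (1, 7, 3).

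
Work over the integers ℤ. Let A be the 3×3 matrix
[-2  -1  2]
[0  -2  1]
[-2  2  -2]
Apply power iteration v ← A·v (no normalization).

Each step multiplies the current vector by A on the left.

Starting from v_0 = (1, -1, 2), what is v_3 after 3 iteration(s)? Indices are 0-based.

v_3 = (104, 50, -16)

v_0 = (1, -1, 2).
v_1 = A·v_0 = (3, 4, -8).
v_2 = A·v_1 = (-26, -16, 18).
v_3 = A·v_2 = (104, 50, -16).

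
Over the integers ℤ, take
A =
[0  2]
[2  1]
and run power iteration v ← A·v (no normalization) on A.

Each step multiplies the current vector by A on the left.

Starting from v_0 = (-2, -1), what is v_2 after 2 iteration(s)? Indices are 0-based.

v_2 = (-10, -9)

v_0 = (-2, -1).
v_1 = A·v_0 = (-2, -5).
v_2 = A·v_1 = (-10, -9).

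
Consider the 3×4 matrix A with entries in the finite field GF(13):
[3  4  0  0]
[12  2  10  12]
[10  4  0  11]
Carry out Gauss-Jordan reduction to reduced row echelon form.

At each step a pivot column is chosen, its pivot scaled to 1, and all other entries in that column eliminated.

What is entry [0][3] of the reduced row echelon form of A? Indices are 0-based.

pivot(0,0)=3: scale R0 → (1, 10, 0, 0)
  clear (1,0): R1 −= (12)R0 → (0, 12, 10, 12)
  clear (2,0): R2 −= (10)R0 → (0, 8, 0, 11)
pivot(1,1)=12: scale R1 → (0, 1, 3, 1)
  clear (0,1): R0 −= (10)R1 → (1, 0, 9, 3)
  clear (2,1): R2 −= (8)R1 → (0, 0, 2, 3)
pivot(2,2)=2: scale R2 → (0, 0, 1, 8)
  clear (0,2): R0 −= (9)R2 → (1, 0, 0, 9)
  clear (1,2): R1 −= (3)R2 → (0, 1, 0, 3)

M[0][3] = 9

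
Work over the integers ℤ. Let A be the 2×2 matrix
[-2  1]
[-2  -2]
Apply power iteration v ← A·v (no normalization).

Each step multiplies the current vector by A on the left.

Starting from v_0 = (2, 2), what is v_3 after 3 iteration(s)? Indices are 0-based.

v_3 = (28, -32)

v_0 = (2, 2).
v_1 = A·v_0 = (-2, -8).
v_2 = A·v_1 = (-4, 20).
v_3 = A·v_2 = (28, -32).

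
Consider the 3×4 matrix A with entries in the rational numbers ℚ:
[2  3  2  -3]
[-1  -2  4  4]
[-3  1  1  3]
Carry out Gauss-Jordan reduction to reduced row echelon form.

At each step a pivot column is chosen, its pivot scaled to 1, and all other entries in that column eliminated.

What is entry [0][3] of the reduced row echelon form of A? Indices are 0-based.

M[0][3] = -62/59

pivot(0,0)=2: scale R0 → (1, 3/2, 1, -3/2)
  clear (1,0): R1 −= (-1)R0 → (0, -1/2, 5, 5/2)
  clear (2,0): R2 −= (-3)R0 → (0, 11/2, 4, -3/2)
pivot(1,1)=-1/2: scale R1 → (0, 1, -10, -5)
  clear (0,1): R0 −= (3/2)R1 → (1, 0, 16, 6)
  clear (2,1): R2 −= (11/2)R1 → (0, 0, 59, 26)
pivot(2,2)=59: scale R2 → (0, 0, 1, 26/59)
  clear (0,2): R0 −= (16)R2 → (1, 0, 0, -62/59)
  clear (1,2): R1 −= (-10)R2 → (0, 1, 0, -35/59)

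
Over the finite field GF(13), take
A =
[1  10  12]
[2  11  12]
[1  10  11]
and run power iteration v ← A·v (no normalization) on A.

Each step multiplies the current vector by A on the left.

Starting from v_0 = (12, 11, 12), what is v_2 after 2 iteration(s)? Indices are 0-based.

v_2 = (3, 12, 9)

v_0 = (12, 11, 12).
v_1 = A·v_0 = (6, 3, 7).
v_2 = A·v_1 = (3, 12, 9).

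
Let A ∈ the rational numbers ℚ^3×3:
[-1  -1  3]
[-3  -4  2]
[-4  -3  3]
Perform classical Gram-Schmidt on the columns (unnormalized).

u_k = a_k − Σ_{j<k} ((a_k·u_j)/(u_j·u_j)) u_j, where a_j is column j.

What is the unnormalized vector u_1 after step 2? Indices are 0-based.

Step 1: u_0 = a_0 = (-1, -3, -4).
Step 2: u_1 = a_1 − (25/26)·u_0 = (-1/26, -29/26, 11/13).

u_1 = (-1/26, -29/26, 11/13)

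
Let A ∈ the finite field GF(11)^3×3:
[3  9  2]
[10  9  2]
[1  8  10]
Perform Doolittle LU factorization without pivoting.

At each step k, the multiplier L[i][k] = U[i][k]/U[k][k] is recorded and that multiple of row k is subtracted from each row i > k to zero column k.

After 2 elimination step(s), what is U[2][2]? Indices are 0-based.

k=0: U[0][0]=3
  eliminate (1,0): mult=7, new row 1: (0, 1, 10); set L[1][0]=7
  eliminate (2,0): mult=4, new row 2: (0, 5, 2); set L[2][0]=4
k=1: U[1][1]=1
  eliminate (2,1): mult=5, new row 2: (0, 0, 7); set L[2][1]=5

U[2][2] = 7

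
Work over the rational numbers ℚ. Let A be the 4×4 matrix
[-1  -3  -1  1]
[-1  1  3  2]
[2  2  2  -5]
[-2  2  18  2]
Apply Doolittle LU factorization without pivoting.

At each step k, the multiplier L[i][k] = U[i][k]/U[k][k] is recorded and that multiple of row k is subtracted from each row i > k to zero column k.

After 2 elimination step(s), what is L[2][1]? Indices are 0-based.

[col 0] pivot -1
  R1 -= 1*R0 → (0, 4, 4, 1)  (L[1][0] := 1)
  R2 -= -2*R0 → (0, -4, 0, -3)  (L[2][0] := -2)
  R3 -= 2*R0 → (0, 8, 20, 0)  (L[3][0] := 2)
[col 1] pivot 4
  R2 -= -1*R1 → (0, 0, 4, -2)  (L[2][1] := -1)
  R3 -= 2*R1 → (0, 0, 12, -2)  (L[3][1] := 2)

L[2][1] = -1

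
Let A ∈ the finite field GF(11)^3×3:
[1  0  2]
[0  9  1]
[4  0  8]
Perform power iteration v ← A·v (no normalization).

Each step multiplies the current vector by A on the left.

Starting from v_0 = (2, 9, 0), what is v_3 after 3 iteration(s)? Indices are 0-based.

v_3 = (8, 6, 10)

v_0 = (2, 9, 0).
v_1 = A·v_0 = (2, 4, 8).
v_2 = A·v_1 = (7, 0, 6).
v_3 = A·v_2 = (8, 6, 10).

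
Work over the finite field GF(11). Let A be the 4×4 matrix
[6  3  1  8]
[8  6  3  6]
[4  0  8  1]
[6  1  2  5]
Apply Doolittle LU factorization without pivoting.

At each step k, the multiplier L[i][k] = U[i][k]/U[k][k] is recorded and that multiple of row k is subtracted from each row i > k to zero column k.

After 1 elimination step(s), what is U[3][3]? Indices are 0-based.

k=0: U[0][0]=6
  eliminate (1,0): mult=5, new row 1: (0, 2, 9, 10); set L[1][0]=5
  eliminate (2,0): mult=8, new row 2: (0, 9, 0, 3); set L[2][0]=8
  eliminate (3,0): mult=1, new row 3: (0, 9, 1, 8); set L[3][0]=1

U[3][3] = 8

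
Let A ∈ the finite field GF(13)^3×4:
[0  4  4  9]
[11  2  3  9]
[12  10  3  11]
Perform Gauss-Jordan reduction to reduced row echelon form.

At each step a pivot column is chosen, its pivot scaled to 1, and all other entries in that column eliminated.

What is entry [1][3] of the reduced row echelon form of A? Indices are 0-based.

M[1][3] = 8

step 1: exchange rows 0,1
step 1: normalize row 0 (÷11) = (1, 12, 5, 2)
  row 2: subtract 12×row0 = (0, 9, 8, 0)
step 2: normalize row 1 (÷4) = (0, 1, 1, 12)
  row 0: subtract 12×row1 = (1, 0, 6, 1)
  row 2: subtract 9×row1 = (0, 0, 12, 9)
step 3: normalize row 2 (÷12) = (0, 0, 1, 4)
  row 0: subtract 6×row2 = (1, 0, 0, 3)
  row 1: subtract 1×row2 = (0, 1, 0, 8)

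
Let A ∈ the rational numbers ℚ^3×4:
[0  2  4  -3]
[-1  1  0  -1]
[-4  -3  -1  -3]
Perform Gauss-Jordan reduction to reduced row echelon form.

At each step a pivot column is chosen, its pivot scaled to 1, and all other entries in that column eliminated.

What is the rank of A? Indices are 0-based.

[1] R0 <-> R1
[1] R0 /= -1  ⇒  (1, -1, 0, 1)
     R2 -= -4·R0  ⇒  (0, -7, -1, 1)
[2] R1 /= 2  ⇒  (0, 1, 2, -3/2)
     R0 -= -1·R1  ⇒  (1, 0, 2, -1/2)
     R2 -= -7·R1  ⇒  (0, 0, 13, -19/2)
[3] R2 /= 13  ⇒  (0, 0, 1, -19/26)
     R0 -= 2·R2  ⇒  (1, 0, 0, 25/26)
     R1 -= 2·R2  ⇒  (0, 1, 0, -1/26)

rank = 3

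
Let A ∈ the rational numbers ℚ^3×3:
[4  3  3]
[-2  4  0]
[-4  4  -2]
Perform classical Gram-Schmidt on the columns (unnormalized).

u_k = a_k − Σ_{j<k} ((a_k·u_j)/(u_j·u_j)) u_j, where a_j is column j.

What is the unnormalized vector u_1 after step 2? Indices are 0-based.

Step 1: u_0 = a_0 = (4, -2, -4).
Step 2: u_1 = a_1 − (-1/3)·u_0 = (13/3, 10/3, 8/3).

u_1 = (13/3, 10/3, 8/3)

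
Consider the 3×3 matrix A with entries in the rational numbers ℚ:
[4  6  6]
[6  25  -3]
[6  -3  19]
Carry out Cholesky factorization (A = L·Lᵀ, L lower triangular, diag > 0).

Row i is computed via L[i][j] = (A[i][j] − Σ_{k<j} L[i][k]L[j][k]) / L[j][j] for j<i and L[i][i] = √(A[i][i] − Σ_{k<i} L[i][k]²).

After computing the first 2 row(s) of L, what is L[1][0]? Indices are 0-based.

Step 1: L[0][0] = √(4) = 2.
  L[1][0] = (6) / L[0][0] = 3.
Step 2: L[1][1] = √(16) = 4.

L[1][0] = 3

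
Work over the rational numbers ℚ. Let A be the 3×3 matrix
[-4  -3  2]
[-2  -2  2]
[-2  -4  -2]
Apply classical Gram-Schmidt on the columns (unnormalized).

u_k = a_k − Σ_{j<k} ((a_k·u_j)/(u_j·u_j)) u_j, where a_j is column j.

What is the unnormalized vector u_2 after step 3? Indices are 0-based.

u_2 = (-8/15, 4/3, -4/15)

Step 1: u_0 = a_0 = (-4, -2, -2).
Step 2: u_1 = a_1 − (1)·u_0 = (1, 0, -2).
Step 3: u_2 = a_2 − (-1/3)·u_0 − (6/5)·u_1 = (-8/15, 4/3, -4/15).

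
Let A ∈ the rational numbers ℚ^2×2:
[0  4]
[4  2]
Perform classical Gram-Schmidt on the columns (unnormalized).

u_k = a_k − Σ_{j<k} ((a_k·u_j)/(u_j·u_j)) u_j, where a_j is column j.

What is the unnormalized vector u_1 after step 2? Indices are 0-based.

Step 1: u_0 = a_0 = (0, 4).
Step 2: u_1 = a_1 − (1/2)·u_0 = (4, 0).

u_1 = (4, 0)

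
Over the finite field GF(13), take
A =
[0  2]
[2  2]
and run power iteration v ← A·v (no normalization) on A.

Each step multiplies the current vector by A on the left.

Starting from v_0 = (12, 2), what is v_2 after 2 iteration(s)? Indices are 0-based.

v_0 = (12, 2).
v_1 = A·v_0 = (4, 2).
v_2 = A·v_1 = (4, 12).

v_2 = (4, 12)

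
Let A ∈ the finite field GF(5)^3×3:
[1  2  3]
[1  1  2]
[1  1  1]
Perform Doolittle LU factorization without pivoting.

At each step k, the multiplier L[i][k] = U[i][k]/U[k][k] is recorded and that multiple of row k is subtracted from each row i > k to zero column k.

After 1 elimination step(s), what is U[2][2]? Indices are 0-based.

[col 0] pivot 1
  R1 -= 1*R0 → (0, 4, 4)  (L[1][0] := 1)
  R2 -= 1*R0 → (0, 4, 3)  (L[2][0] := 1)

U[2][2] = 3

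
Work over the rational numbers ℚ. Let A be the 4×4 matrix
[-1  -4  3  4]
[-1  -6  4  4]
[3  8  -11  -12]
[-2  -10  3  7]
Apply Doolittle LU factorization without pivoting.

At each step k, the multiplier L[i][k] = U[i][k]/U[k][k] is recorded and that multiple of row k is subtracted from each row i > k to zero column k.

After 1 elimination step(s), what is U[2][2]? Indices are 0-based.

U[2][2] = -2

Step 1: pivot at (0,0) is -1.
  row1 ← row1 − (1)·row0  ⇒  L[1][0]=1, U row1=(0, -2, 1, 0)
  row2 ← row2 − (-3)·row0  ⇒  L[2][0]=-3, U row2=(0, -4, -2, 0)
  row3 ← row3 − (2)·row0  ⇒  L[3][0]=2, U row3=(0, -2, -3, -1)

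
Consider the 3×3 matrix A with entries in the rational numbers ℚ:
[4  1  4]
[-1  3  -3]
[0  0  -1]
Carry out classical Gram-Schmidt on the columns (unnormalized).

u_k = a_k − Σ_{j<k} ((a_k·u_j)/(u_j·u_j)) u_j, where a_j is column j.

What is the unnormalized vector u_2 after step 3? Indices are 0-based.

u_2 = (0, 0, -1)

Step 1: u_0 = a_0 = (4, -1, 0).
Step 2: u_1 = a_1 − (1/17)·u_0 = (13/17, 52/17, 0).
Step 3: u_2 = a_2 − (19/17)·u_0 − (-8/13)·u_1 = (0, 0, -1).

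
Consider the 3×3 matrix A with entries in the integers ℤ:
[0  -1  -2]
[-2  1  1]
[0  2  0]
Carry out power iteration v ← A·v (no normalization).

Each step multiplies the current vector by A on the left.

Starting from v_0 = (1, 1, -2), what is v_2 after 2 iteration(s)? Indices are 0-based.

v_2 = (-1, -7, -6)

v_0 = (1, 1, -2).
v_1 = A·v_0 = (3, -3, 2).
v_2 = A·v_1 = (-1, -7, -6).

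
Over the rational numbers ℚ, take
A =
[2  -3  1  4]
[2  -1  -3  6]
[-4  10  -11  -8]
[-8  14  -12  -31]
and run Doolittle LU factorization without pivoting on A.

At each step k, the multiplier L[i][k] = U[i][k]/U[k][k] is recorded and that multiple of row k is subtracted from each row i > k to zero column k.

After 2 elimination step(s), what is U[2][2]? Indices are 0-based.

k=0: U[0][0]=2
  eliminate (1,0): mult=1, new row 1: (0, 2, -4, 2); set L[1][0]=1
  eliminate (2,0): mult=-2, new row 2: (0, 4, -9, 0); set L[2][0]=-2
  eliminate (3,0): mult=-4, new row 3: (0, 2, -8, -15); set L[3][0]=-4
k=1: U[1][1]=2
  eliminate (2,1): mult=2, new row 2: (0, 0, -1, -4); set L[2][1]=2
  eliminate (3,1): mult=1, new row 3: (0, 0, -4, -17); set L[3][1]=1

U[2][2] = -1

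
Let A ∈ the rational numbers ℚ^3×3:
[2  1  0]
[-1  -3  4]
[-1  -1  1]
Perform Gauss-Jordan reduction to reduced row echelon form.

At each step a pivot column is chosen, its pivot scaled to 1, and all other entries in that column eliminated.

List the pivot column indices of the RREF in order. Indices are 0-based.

pivot columns: 0, 1, 2

pivot(0,0)=2: scale R0 → (1, 1/2, 0)
  clear (1,0): R1 −= (-1)R0 → (0, -5/2, 4)
  clear (2,0): R2 −= (-1)R0 → (0, -1/2, 1)
pivot(1,1)=-5/2: scale R1 → (0, 1, -8/5)
  clear (0,1): R0 −= (1/2)R1 → (1, 0, 4/5)
  clear (2,1): R2 −= (-1/2)R1 → (0, 0, 1/5)
pivot(2,2)=1/5: scale R2 → (0, 0, 1)
  clear (0,2): R0 −= (4/5)R2 → (1, 0, 0)
  clear (1,2): R1 −= (-8/5)R2 → (0, 1, 0)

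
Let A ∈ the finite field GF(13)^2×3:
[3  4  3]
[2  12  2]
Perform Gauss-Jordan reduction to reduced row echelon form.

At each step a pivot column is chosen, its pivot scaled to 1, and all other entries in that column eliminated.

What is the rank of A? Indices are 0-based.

rank = 2

[1] R0 /= 3  ⇒  (1, 10, 1)
     R1 -= 2·R0  ⇒  (0, 5, 0)
[2] R1 /= 5  ⇒  (0, 1, 0)
     R0 -= 10·R1  ⇒  (1, 0, 1)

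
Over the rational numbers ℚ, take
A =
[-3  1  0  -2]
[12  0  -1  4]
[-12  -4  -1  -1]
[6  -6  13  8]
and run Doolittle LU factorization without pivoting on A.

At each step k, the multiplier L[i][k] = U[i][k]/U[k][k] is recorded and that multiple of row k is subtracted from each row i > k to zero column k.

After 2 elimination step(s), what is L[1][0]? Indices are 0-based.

L[1][0] = -4

Step 1: pivot at (0,0) is -3.
  row1 ← row1 − (-4)·row0  ⇒  L[1][0]=-4, U row1=(0, 4, -1, -4)
  row2 ← row2 − (4)·row0  ⇒  L[2][0]=4, U row2=(0, -8, -1, 7)
  row3 ← row3 − (-2)·row0  ⇒  L[3][0]=-2, U row3=(0, -4, 13, 4)
Step 2: pivot at (1,1) is 4.
  row2 ← row2 − (-2)·row1  ⇒  L[2][1]=-2, U row2=(0, 0, -3, -1)
  row3 ← row3 − (-1)·row1  ⇒  L[3][1]=-1, U row3=(0, 0, 12, 0)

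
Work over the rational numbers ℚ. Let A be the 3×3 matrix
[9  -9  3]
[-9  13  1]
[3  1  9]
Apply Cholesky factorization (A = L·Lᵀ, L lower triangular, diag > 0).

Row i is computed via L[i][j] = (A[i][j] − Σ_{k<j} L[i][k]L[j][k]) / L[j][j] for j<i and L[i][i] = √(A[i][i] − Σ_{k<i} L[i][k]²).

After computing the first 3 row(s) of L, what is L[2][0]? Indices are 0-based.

Step 1: L[0][0] = √(9) = 3.
  L[1][0] = (-9) / L[0][0] = -3.
Step 2: L[1][1] = √(4) = 2.
  L[2][0] = (3) / L[0][0] = 1.
  L[2][1] = (4) / L[1][1] = 2.
Step 3: L[2][2] = √(4) = 2.

L[2][0] = 1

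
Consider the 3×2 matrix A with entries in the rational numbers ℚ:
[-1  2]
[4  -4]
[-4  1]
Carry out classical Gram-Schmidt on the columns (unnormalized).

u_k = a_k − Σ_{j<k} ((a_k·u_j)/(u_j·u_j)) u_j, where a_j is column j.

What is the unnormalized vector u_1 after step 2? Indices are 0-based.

Step 1: u_0 = a_0 = (-1, 4, -4).
Step 2: u_1 = a_1 − (-2/3)·u_0 = (4/3, -4/3, -5/3).

u_1 = (4/3, -4/3, -5/3)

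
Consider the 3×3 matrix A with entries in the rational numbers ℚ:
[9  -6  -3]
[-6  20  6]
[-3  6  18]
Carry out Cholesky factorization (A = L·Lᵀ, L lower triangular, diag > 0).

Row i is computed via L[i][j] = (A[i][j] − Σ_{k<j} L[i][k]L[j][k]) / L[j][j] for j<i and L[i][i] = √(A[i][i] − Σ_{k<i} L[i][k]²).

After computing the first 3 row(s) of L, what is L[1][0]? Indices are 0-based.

L[1][0] = -2

Step 1: L[0][0] = √(9) = 3.
  L[1][0] = (-6) / L[0][0] = -2.
Step 2: L[1][1] = √(16) = 4.
  L[2][0] = (-3) / L[0][0] = -1.
  L[2][1] = (4) / L[1][1] = 1.
Step 3: L[2][2] = √(16) = 4.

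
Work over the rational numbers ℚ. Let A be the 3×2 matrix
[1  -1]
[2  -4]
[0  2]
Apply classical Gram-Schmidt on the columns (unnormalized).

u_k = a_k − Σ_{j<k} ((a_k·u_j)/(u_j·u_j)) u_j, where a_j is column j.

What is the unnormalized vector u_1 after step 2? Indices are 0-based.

Step 1: u_0 = a_0 = (1, 2, 0).
Step 2: u_1 = a_1 − (-9/5)·u_0 = (4/5, -2/5, 2).

u_1 = (4/5, -2/5, 2)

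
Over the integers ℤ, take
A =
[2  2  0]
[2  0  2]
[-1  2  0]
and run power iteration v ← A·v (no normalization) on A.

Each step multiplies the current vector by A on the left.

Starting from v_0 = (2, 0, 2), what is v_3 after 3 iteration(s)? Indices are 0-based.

v_0 = (2, 0, 2).
v_1 = A·v_0 = (4, 8, -2).
v_2 = A·v_1 = (24, 4, 12).
v_3 = A·v_2 = (56, 72, -16).

v_3 = (56, 72, -16)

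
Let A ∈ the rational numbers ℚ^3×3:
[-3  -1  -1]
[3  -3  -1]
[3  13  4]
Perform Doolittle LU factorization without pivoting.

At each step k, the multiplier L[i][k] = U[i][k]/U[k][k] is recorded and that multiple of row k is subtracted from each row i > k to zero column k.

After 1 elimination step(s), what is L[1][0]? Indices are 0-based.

L[1][0] = -1

k=0: U[0][0]=-3
  eliminate (1,0): mult=-1, new row 1: (0, -4, -2); set L[1][0]=-1
  eliminate (2,0): mult=-1, new row 2: (0, 12, 3); set L[2][0]=-1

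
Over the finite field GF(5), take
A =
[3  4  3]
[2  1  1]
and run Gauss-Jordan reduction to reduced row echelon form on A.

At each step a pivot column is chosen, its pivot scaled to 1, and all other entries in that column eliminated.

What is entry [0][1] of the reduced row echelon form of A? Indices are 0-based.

pivot(0,0)=3: scale R0 → (1, 3, 1)
  clear (1,0): R1 −= (2)R0 → (0, 0, 4)
col 1: no nonzero at/below row 1; advance.
pivot(1,2)=4: scale R1 → (0, 0, 1)
  clear (0,2): R0 −= (1)R1 → (1, 3, 0)

M[0][1] = 3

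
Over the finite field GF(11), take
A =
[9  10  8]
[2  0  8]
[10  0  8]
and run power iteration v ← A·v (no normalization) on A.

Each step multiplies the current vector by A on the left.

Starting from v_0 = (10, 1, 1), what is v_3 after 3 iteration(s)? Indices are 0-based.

v_3 = (10, 6, 5)

v_0 = (10, 1, 1).
v_1 = A·v_0 = (9, 6, 9).
v_2 = A·v_1 = (4, 2, 8).
v_3 = A·v_2 = (10, 6, 5).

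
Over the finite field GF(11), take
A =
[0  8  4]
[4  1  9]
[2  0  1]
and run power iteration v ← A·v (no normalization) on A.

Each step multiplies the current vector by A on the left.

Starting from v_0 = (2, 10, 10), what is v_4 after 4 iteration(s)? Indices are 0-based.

v_0 = (2, 10, 10).
v_1 = A·v_0 = (10, 9, 3).
v_2 = A·v_1 = (7, 10, 1).
v_3 = A·v_2 = (7, 3, 4).
v_4 = A·v_3 = (7, 1, 7).

v_4 = (7, 1, 7)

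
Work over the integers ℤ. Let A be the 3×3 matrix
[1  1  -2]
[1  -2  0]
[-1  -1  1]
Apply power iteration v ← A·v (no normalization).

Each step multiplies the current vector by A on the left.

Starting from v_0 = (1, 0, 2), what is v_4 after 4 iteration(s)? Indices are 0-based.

v_4 = (-33, -27, 21)

v_0 = (1, 0, 2).
v_1 = A·v_0 = (-3, 1, 1).
v_2 = A·v_1 = (-4, -5, 3).
v_3 = A·v_2 = (-15, 6, 12).
v_4 = A·v_3 = (-33, -27, 21).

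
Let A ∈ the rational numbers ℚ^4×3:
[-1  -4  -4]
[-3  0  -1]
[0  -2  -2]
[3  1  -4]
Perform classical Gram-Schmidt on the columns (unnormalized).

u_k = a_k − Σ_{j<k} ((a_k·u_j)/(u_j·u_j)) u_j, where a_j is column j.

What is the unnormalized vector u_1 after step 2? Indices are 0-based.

u_1 = (-69/19, 21/19, -2, -2/19)

Step 1: u_0 = a_0 = (-1, -3, 0, 3).
Step 2: u_1 = a_1 − (7/19)·u_0 = (-69/19, 21/19, -2, -2/19).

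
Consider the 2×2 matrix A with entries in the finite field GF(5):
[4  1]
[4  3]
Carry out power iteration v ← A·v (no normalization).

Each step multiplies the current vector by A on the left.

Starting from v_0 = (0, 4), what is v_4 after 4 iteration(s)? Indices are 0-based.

v_4 = (4, 0)

v_0 = (0, 4).
v_1 = A·v_0 = (4, 2).
v_2 = A·v_1 = (3, 2).
v_3 = A·v_2 = (4, 3).
v_4 = A·v_3 = (4, 0).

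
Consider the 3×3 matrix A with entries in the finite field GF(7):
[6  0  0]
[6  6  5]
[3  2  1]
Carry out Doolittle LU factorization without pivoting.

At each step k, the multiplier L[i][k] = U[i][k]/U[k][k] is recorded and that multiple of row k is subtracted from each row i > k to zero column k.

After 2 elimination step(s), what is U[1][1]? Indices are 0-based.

U[1][1] = 6

[col 0] pivot 6
  R1 -= 1*R0 → (0, 6, 5)  (L[1][0] := 1)
  R2 -= 4*R0 → (0, 2, 1)  (L[2][0] := 4)
[col 1] pivot 6
  R2 -= 5*R1 → (0, 0, 4)  (L[2][1] := 5)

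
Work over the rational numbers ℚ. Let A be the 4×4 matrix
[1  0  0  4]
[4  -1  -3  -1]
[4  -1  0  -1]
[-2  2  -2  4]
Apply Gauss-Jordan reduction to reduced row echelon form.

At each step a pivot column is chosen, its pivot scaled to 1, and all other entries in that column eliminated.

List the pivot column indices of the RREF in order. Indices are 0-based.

[1] R0 /= 1  ⇒  (1, 0, 0, 4)
     R1 -= 4·R0  ⇒  (0, -1, -3, -17)
     R2 -= 4·R0  ⇒  (0, -1, 0, -17)
     R3 -= -2·R0  ⇒  (0, 2, -2, 12)
[2] R1 /= -1  ⇒  (0, 1, 3, 17)
     R2 -= -1·R1  ⇒  (0, 0, 3, 0)
     R3 -= 2·R1  ⇒  (0, 0, -8, -22)
[3] R2 /= 3  ⇒  (0, 0, 1, 0)
     R1 -= 3·R2  ⇒  (0, 1, 0, 17)
     R3 -= -8·R2  ⇒  (0, 0, 0, -22)
[4] R3 /= -22  ⇒  (0, 0, 0, 1)
     R0 -= 4·R3  ⇒  (1, 0, 0, 0)
     R1 -= 17·R3  ⇒  (0, 1, 0, 0)

pivot columns: 0, 1, 2, 3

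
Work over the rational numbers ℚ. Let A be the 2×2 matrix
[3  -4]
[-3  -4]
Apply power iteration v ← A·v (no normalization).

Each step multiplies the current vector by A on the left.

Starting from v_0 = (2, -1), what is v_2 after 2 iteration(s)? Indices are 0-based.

v_0 = (2, -1).
v_1 = A·v_0 = (10, -2).
v_2 = A·v_1 = (38, -22).

v_2 = (38, -22)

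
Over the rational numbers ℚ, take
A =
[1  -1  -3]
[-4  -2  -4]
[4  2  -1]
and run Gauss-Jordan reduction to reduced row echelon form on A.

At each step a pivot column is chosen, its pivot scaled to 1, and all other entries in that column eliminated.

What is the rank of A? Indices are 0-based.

step 1: normalize row 0 (÷1) = (1, -1, -3)
  row 1: subtract -4×row0 = (0, -6, -16)
  row 2: subtract 4×row0 = (0, 6, 11)
step 2: normalize row 1 (÷-6) = (0, 1, 8/3)
  row 0: subtract -1×row1 = (1, 0, -1/3)
  row 2: subtract 6×row1 = (0, 0, -5)
step 3: normalize row 2 (÷-5) = (0, 0, 1)
  row 0: subtract -1/3×row2 = (1, 0, 0)
  row 1: subtract 8/3×row2 = (0, 1, 0)

rank = 3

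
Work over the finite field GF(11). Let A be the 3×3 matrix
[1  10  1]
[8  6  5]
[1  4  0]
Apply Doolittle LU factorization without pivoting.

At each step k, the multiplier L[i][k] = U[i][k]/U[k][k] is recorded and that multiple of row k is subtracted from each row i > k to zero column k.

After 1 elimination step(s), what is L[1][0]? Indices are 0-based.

L[1][0] = 8

[col 0] pivot 1
  R1 -= 8*R0 → (0, 3, 8)  (L[1][0] := 8)
  R2 -= 1*R0 → (0, 5, 10)  (L[2][0] := 1)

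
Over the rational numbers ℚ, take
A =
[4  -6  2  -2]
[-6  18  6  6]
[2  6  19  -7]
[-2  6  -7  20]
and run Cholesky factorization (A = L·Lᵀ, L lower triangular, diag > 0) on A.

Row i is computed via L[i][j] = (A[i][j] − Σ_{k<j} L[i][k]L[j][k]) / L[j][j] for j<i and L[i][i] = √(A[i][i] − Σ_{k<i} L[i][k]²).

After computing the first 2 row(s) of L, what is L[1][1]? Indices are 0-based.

Step 1: L[0][0] = √(4) = 2.
  L[1][0] = (-6) / L[0][0] = -3.
Step 2: L[1][1] = √(9) = 3.

L[1][1] = 3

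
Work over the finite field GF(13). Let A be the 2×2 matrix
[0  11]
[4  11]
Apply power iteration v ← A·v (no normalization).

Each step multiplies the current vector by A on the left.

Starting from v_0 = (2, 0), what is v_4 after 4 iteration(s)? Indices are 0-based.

v_4 = (12, 10)

v_0 = (2, 0).
v_1 = A·v_0 = (0, 8).
v_2 = A·v_1 = (10, 10).
v_3 = A·v_2 = (6, 7).
v_4 = A·v_3 = (12, 10).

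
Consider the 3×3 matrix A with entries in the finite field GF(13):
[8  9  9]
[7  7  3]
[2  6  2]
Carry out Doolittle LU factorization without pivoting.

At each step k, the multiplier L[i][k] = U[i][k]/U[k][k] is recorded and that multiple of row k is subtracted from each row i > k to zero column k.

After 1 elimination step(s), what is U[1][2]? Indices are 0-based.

Step 1: pivot at (0,0) is 8.
  row1 ← row1 − (9)·row0  ⇒  L[1][0]=9, U row1=(0, 4, 0)
  row2 ← row2 − (10)·row0  ⇒  L[2][0]=10, U row2=(0, 7, 3)

U[1][2] = 0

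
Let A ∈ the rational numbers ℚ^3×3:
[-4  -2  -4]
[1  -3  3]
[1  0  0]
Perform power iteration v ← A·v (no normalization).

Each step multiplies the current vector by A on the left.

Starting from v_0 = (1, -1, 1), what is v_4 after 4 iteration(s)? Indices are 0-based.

v_0 = (1, -1, 1).
v_1 = A·v_0 = (-6, 7, 1).
v_2 = A·v_1 = (6, -24, -6).
v_3 = A·v_2 = (48, 60, 6).
v_4 = A·v_3 = (-336, -114, 48).

v_4 = (-336, -114, 48)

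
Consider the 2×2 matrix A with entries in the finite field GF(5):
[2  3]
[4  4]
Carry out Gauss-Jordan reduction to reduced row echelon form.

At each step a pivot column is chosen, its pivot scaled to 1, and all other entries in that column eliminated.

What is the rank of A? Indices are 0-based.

rank = 2

[1] R0 /= 2  ⇒  (1, 4)
     R1 -= 4·R0  ⇒  (0, 3)
[2] R1 /= 3  ⇒  (0, 1)
     R0 -= 4·R1  ⇒  (1, 0)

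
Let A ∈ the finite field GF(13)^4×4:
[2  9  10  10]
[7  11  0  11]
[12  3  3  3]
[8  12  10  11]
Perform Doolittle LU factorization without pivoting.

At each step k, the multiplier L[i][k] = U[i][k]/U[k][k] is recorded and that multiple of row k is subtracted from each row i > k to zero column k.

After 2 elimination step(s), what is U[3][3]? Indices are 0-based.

U[3][3] = 1

[col 0] pivot 2
  R1 -= 10*R0 → (0, 12, 4, 2)  (L[1][0] := 10)
  R2 -= 6*R0 → (0, 1, 8, 8)  (L[2][0] := 6)
  R3 -= 4*R0 → (0, 2, 9, 10)  (L[3][0] := 4)
[col 1] pivot 12
  R2 -= 12*R1 → (0, 0, 12, 10)  (L[2][1] := 12)
  R3 -= 11*R1 → (0, 0, 4, 1)  (L[3][1] := 11)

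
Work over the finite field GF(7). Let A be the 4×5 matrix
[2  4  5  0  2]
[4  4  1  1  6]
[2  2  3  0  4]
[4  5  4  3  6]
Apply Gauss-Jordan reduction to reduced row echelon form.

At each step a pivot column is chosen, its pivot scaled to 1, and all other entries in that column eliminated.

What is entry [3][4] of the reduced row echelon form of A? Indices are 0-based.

M[3][4] = 3

step 1: normalize row 0 (÷2) = (1, 2, 6, 0, 1)
  row 1: subtract 4×row0 = (0, 3, 5, 1, 2)
  row 2: subtract 2×row0 = (0, 5, 5, 0, 2)
  row 3: subtract 4×row0 = (0, 4, 1, 3, 2)
step 2: normalize row 1 (÷3) = (0, 1, 4, 5, 3)
  row 0: subtract 2×row1 = (1, 0, 5, 4, 2)
  row 2: subtract 5×row1 = (0, 0, 6, 3, 1)
  row 3: subtract 4×row1 = (0, 0, 6, 4, 4)
step 3: normalize row 2 (÷6) = (0, 0, 1, 4, 6)
  row 0: subtract 5×row2 = (1, 0, 0, 5, 0)
  row 1: subtract 4×row2 = (0, 1, 0, 3, 0)
  row 3: subtract 6×row2 = (0, 0, 0, 1, 3)
step 4: normalize row 3 (÷1) = (0, 0, 0, 1, 3)
  row 0: subtract 5×row3 = (1, 0, 0, 0, 6)
  row 1: subtract 3×row3 = (0, 1, 0, 0, 5)
  row 2: subtract 4×row3 = (0, 0, 1, 0, 1)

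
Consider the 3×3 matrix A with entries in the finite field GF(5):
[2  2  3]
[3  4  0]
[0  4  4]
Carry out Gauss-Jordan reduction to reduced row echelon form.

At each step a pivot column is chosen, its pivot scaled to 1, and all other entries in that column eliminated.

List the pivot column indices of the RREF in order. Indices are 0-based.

pivot(0,0)=2: scale R0 → (1, 1, 4)
  clear (1,0): R1 −= (3)R0 → (0, 1, 3)
pivot(1,1)=1: scale R1 → (0, 1, 3)
  clear (0,1): R0 −= (1)R1 → (1, 0, 1)
  clear (2,1): R2 −= (4)R1 → (0, 0, 2)
pivot(2,2)=2: scale R2 → (0, 0, 1)
  clear (0,2): R0 −= (1)R2 → (1, 0, 0)
  clear (1,2): R1 −= (3)R2 → (0, 1, 0)

pivot columns: 0, 1, 2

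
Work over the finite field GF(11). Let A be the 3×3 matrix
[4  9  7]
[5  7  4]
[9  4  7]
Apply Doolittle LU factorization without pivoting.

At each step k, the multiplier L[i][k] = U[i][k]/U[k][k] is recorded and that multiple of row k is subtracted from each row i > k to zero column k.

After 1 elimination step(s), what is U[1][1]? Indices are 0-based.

U[1][1] = 4

[col 0] pivot 4
  R1 -= 4*R0 → (0, 4, 9)  (L[1][0] := 4)
  R2 -= 5*R0 → (0, 3, 5)  (L[2][0] := 5)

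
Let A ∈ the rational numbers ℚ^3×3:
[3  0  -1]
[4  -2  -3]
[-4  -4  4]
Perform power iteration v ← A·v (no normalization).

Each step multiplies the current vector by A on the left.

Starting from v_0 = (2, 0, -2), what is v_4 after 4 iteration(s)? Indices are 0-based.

v_0 = (2, 0, -2).
v_1 = A·v_0 = (8, 14, -16).
v_2 = A·v_1 = (40, 52, -152).
v_3 = A·v_2 = (272, 512, -976).
v_4 = A·v_3 = (1792, 2992, -7040).

v_4 = (1792, 2992, -7040)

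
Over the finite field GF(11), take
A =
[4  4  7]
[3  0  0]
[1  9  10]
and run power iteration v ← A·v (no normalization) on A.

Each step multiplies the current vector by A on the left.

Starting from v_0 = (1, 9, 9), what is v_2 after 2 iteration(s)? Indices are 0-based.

v_2 = (0, 1, 2)

v_0 = (1, 9, 9).
v_1 = A·v_0 = (4, 3, 7).
v_2 = A·v_1 = (0, 1, 2).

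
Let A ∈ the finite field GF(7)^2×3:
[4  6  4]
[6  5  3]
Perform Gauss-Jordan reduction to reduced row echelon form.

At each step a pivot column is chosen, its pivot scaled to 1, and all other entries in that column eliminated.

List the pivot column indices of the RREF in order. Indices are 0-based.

pivot columns: 0, 1

step 1: normalize row 0 (÷4) = (1, 5, 1)
  row 1: subtract 6×row0 = (0, 3, 4)
step 2: normalize row 1 (÷3) = (0, 1, 6)
  row 0: subtract 5×row1 = (1, 0, 6)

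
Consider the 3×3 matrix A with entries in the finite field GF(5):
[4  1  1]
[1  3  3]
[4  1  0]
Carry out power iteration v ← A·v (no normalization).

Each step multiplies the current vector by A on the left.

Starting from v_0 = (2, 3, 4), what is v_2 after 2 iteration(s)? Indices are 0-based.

v_0 = (2, 3, 4).
v_1 = A·v_0 = (0, 3, 1).
v_2 = A·v_1 = (4, 2, 3).

v_2 = (4, 2, 3)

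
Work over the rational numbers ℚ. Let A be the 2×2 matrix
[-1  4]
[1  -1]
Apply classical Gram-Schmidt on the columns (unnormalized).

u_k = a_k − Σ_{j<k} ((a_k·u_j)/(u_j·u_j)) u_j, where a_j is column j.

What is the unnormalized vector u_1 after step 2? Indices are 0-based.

u_1 = (3/2, 3/2)

Step 1: u_0 = a_0 = (-1, 1).
Step 2: u_1 = a_1 − (-5/2)·u_0 = (3/2, 3/2).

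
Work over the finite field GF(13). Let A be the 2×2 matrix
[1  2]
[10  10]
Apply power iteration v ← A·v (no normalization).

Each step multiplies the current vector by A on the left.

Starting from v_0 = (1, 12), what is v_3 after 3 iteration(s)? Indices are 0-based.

v_3 = (5, 7)

v_0 = (1, 12).
v_1 = A·v_0 = (12, 0).
v_2 = A·v_1 = (12, 3).
v_3 = A·v_2 = (5, 7).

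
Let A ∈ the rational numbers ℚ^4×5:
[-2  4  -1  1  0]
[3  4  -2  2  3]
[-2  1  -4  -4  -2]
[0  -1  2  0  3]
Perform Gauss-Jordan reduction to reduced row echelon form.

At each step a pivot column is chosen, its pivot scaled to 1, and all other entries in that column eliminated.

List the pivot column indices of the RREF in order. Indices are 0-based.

step 1: normalize row 0 (÷-2) = (1, -2, 1/2, -1/2, 0)
  row 1: subtract 3×row0 = (0, 10, -7/2, 7/2, 3)
  row 2: subtract -2×row0 = (0, -3, -3, -5, -2)
step 2: normalize row 1 (÷10) = (0, 1, -7/20, 7/20, 3/10)
  row 0: subtract -2×row1 = (1, 0, -1/5, 1/5, 3/5)
  row 2: subtract -3×row1 = (0, 0, -81/20, -79/20, -11/10)
  row 3: subtract -1×row1 = (0, 0, 33/20, 7/20, 33/10)
step 3: normalize row 2 (÷-81/20) = (0, 0, 1, 79/81, 22/81)
  row 0: subtract -1/5×row2 = (1, 0, 0, 32/81, 53/81)
  row 1: subtract -7/20×row2 = (0, 1, 0, 56/81, 32/81)
  row 3: subtract 33/20×row2 = (0, 0, 0, -34/27, 77/27)
step 4: normalize row 3 (÷-34/27) = (0, 0, 0, 1, -77/34)
  row 0: subtract 32/81×row3 = (1, 0, 0, 0, 79/51)
  row 1: subtract 56/81×row3 = (0, 1, 0, 0, 100/51)
  row 2: subtract 79/81×row3 = (0, 0, 1, 0, 253/102)

pivot columns: 0, 1, 2, 3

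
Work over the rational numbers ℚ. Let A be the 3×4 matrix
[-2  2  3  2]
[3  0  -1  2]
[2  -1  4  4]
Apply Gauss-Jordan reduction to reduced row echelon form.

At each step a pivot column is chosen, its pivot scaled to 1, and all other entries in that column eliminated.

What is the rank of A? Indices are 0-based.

step 1: normalize row 0 (÷-2) = (1, -1, -3/2, -1)
  row 1: subtract 3×row0 = (0, 3, 7/2, 5)
  row 2: subtract 2×row0 = (0, 1, 7, 6)
step 2: normalize row 1 (÷3) = (0, 1, 7/6, 5/3)
  row 0: subtract -1×row1 = (1, 0, -1/3, 2/3)
  row 2: subtract 1×row1 = (0, 0, 35/6, 13/3)
step 3: normalize row 2 (÷35/6) = (0, 0, 1, 26/35)
  row 0: subtract -1/3×row2 = (1, 0, 0, 32/35)
  row 1: subtract 7/6×row2 = (0, 1, 0, 4/5)

rank = 3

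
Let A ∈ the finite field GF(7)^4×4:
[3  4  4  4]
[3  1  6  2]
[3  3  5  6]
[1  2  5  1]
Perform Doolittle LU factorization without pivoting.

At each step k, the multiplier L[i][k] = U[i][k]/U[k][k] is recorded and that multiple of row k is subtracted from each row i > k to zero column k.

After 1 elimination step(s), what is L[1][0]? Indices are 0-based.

k=0: U[0][0]=3
  eliminate (1,0): mult=1, new row 1: (0, 4, 2, 5); set L[1][0]=1
  eliminate (2,0): mult=1, new row 2: (0, 6, 1, 2); set L[2][0]=1
  eliminate (3,0): mult=5, new row 3: (0, 3, 6, 2); set L[3][0]=5

L[1][0] = 1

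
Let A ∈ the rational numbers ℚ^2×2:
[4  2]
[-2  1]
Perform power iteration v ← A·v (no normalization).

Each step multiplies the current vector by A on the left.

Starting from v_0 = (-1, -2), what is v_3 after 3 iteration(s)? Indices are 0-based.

v_3 = (-96, 80)

v_0 = (-1, -2).
v_1 = A·v_0 = (-8, 0).
v_2 = A·v_1 = (-32, 16).
v_3 = A·v_2 = (-96, 80).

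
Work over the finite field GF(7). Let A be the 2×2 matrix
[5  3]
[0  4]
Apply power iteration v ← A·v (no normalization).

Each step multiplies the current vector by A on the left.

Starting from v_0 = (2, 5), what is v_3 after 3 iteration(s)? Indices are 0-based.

v_3 = (3, 5)

v_0 = (2, 5).
v_1 = A·v_0 = (4, 6).
v_2 = A·v_1 = (3, 3).
v_3 = A·v_2 = (3, 5).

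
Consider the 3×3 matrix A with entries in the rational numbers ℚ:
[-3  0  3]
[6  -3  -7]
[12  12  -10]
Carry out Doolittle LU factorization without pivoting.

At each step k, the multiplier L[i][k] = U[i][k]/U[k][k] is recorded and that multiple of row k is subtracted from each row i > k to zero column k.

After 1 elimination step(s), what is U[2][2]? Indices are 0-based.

k=0: U[0][0]=-3
  eliminate (1,0): mult=-2, new row 1: (0, -3, -1); set L[1][0]=-2
  eliminate (2,0): mult=-4, new row 2: (0, 12, 2); set L[2][0]=-4

U[2][2] = 2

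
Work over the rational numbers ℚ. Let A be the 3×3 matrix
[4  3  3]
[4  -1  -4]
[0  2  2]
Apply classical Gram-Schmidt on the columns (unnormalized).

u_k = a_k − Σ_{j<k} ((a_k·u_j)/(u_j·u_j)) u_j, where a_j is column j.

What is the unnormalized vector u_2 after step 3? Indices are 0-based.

u_2 = (1/2, -1/2, -1)

Step 1: u_0 = a_0 = (4, 4, 0).
Step 2: u_1 = a_1 − (1/4)·u_0 = (2, -2, 2).
Step 3: u_2 = a_2 − (-1/8)·u_0 − (3/2)·u_1 = (1/2, -1/2, -1).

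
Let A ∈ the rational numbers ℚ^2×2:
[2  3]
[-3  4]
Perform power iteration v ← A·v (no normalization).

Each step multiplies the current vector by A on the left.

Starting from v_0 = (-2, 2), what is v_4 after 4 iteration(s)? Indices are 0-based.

v_4 = (670, -478)

v_0 = (-2, 2).
v_1 = A·v_0 = (2, 14).
v_2 = A·v_1 = (46, 50).
v_3 = A·v_2 = (242, 62).
v_4 = A·v_3 = (670, -478).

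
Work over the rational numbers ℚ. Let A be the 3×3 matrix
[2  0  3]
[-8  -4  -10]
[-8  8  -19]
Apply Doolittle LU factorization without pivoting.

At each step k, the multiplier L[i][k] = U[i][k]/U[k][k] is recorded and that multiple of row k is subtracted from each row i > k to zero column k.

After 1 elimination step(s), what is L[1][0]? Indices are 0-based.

L[1][0] = -4

[col 0] pivot 2
  R1 -= -4*R0 → (0, -4, 2)  (L[1][0] := -4)
  R2 -= -4*R0 → (0, 8, -7)  (L[2][0] := -4)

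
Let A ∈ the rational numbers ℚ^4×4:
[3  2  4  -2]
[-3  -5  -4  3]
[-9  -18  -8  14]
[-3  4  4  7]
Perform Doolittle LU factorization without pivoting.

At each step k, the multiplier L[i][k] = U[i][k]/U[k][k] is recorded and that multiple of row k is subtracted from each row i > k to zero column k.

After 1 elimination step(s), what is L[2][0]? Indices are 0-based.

Step 1: pivot at (0,0) is 3.
  row1 ← row1 − (-1)·row0  ⇒  L[1][0]=-1, U row1=(0, -3, 0, 1)
  row2 ← row2 − (-3)·row0  ⇒  L[2][0]=-3, U row2=(0, -12, 4, 8)
  row3 ← row3 − (-1)·row0  ⇒  L[3][0]=-1, U row3=(0, 6, 8, 5)

L[2][0] = -3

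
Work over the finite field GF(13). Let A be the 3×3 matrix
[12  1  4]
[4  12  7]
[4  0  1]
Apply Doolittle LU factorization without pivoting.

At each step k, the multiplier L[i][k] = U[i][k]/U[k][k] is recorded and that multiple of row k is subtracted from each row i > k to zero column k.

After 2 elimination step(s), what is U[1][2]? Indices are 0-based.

k=0: U[0][0]=12
  eliminate (1,0): mult=9, new row 1: (0, 3, 10); set L[1][0]=9
  eliminate (2,0): mult=9, new row 2: (0, 4, 4); set L[2][0]=9
k=1: U[1][1]=3
  eliminate (2,1): mult=10, new row 2: (0, 0, 8); set L[2][1]=10

U[1][2] = 10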